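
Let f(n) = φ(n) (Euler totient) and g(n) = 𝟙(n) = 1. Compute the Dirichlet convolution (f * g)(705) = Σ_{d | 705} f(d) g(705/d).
(φ * 𝟙)(705) = 705

Divisors of 705: [1, 3, 5, 15, 47, 141, 235, 705]. For each d | 705:
  d = 1: φ(1) · 𝟙(705/1) = 1 · 1 = 1
  d = 3: φ(3) · 𝟙(705/3) = 2 · 1 = 2
  d = 5: φ(5) · 𝟙(705/5) = 4 · 1 = 4
  d = 15: φ(15) · 𝟙(705/15) = 8 · 1 = 8
  d = 47: φ(47) · 𝟙(705/47) = 46 · 1 = 46
  d = 141: φ(141) · 𝟙(705/141) = 92 · 1 = 92
  d = 235: φ(235) · 𝟙(705/235) = 184 · 1 = 184
  d = 705: φ(705) · 𝟙(705/705) = 368 · 1 = 368
Summing: (φ * 𝟙)(705) = 1 + 2 + 4 + 8 + 46 + 92 + 184 + 368 = 705.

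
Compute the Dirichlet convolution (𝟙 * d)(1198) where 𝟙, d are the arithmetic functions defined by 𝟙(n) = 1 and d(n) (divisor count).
(𝟙 * d)(1198) = 9

Divisors of 1198: [1, 2, 599, 1198]. For each d | 1198:
  d = 1: 𝟙(1) · d(1198/1) = 1 · 4 = 4
  d = 2: 𝟙(2) · d(1198/2) = 1 · 2 = 2
  d = 599: 𝟙(599) · d(1198/599) = 1 · 2 = 2
  d = 1198: 𝟙(1198) · d(1198/1198) = 1 · 1 = 1
Summing: (𝟙 * d)(1198) = 4 + 2 + 2 + 1 = 9.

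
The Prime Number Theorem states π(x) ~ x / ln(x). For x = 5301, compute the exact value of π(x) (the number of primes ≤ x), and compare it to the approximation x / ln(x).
π(5301) = 702;  x/ln(x) ≈ 618.15;  relative error ≈ 11.95%.

Directly count primes up to 5301: π(5301) = 702. The PNT approximation gives 5301/ln(5301) ≈ 5301/8.57565 ≈ 618.15. Relative error (π(x) − x/ln(x)) / π(x) ≈ 11.95%; the approximation is known to undercount slightly (Li(x) is a better estimate).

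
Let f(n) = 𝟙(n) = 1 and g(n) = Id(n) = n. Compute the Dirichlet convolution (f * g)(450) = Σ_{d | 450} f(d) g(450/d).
(𝟙 * Id)(450) = 1209

Divisors of 450: [1, 2, 3, 5, 6, 9, 10, 15, 18, 25, 30, 45, 50, 75, 90, 150, 225, 450]. For each d | 450:
  d = 1: 𝟙(1) · Id(450/1) = 1 · 450 = 450
  d = 2: 𝟙(2) · Id(450/2) = 1 · 225 = 225
  d = 3: 𝟙(3) · Id(450/3) = 1 · 150 = 150
  d = 5: 𝟙(5) · Id(450/5) = 1 · 90 = 90
  d = 6: 𝟙(6) · Id(450/6) = 1 · 75 = 75
  d = 9: 𝟙(9) · Id(450/9) = 1 · 50 = 50
  d = 10: 𝟙(10) · Id(450/10) = 1 · 45 = 45
  d = 15: 𝟙(15) · Id(450/15) = 1 · 30 = 30
  d = 18: 𝟙(18) · Id(450/18) = 1 · 25 = 25
  d = 25: 𝟙(25) · Id(450/25) = 1 · 18 = 18
  d = 30: 𝟙(30) · Id(450/30) = 1 · 15 = 15
  d = 45: 𝟙(45) · Id(450/45) = 1 · 10 = 10
  d = 50: 𝟙(50) · Id(450/50) = 1 · 9 = 9
  d = 75: 𝟙(75) · Id(450/75) = 1 · 6 = 6
  d = 90: 𝟙(90) · Id(450/90) = 1 · 5 = 5
  d = 150: 𝟙(150) · Id(450/150) = 1 · 3 = 3
  d = 225: 𝟙(225) · Id(450/225) = 1 · 2 = 2
  d = 450: 𝟙(450) · Id(450/450) = 1 · 1 = 1
Summing: (𝟙 * Id)(450) = 450 + 225 + 150 + 90 + 75 + 50 + 45 + 30 + 25 + 18 + 15 + 10 + 9 + 6 + 5 + 3 + 2 + 1 = 1209.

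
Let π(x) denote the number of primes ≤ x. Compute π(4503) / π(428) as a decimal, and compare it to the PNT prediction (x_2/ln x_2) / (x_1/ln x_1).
π(4503)/π(428) = 610/82 ≈ 7.4390;  PNT prediction ≈ 7.5778.

π(428) = 82 and π(4503) = 610, so π(4503)/π(428) ≈ 7.4390. The PNT-predicted ratio is (4503/ln(4503)) / (428/ln(428)) ≈ 7.5778. The two agree to within a few percent, as expected.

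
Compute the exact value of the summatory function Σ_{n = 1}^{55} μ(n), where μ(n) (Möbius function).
Σ_{n ≤ 55} μ(n) = -2

Compute μ(n) for each 1 ≤ n ≤ 55: μ(1) = 1, μ(2) = -1, μ(3) = -1, μ(4) = 0, μ(5) = -1, μ(6) = 1, μ(7) = -1, μ(8) = 0, μ(9) = 0, μ(10) = 1, μ(11) = -1, μ(12) = 0, μ(13) = -1, μ(14) = 1, μ(15) = 1, μ(16) = 0, μ(17) = -1, μ(18) = 0, μ(19) = -1, μ(20) = 0, μ(21) = 1, μ(22) = 1, μ(23) = -1, μ(24) = 0, μ(25) = 0, μ(26) = 1, μ(27) = 0, μ(28) = 0, μ(29) = -1, μ(30) = -1, μ(31) = -1, μ(32) = 0, μ(33) = 1, μ(34) = 1, μ(35) = 1, μ(36) = 0, μ(37) = -1, μ(38) = 1, μ(39) = 1, μ(40) = 0, μ(41) = -1, μ(42) = -1, μ(43) = -1, μ(44) = 0, μ(45) = 0, μ(46) = 1, μ(47) = -1, μ(48) = 0, μ(49) = 0, μ(50) = 0, μ(51) = 1, μ(52) = 0, μ(53) = -1, μ(54) = 0, μ(55) = 1. Summing all 55 values: -2. (Mertens function M(x) = Σ_{n ≤ x} μ(n); on average M(x) should be small (PNT ⟺ M(x) = o(x)).)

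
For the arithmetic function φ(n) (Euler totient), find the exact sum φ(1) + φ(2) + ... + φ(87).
Σ_{n ≤ 87} φ(n) = 2328

Compute φ(n) for each 1 ≤ n ≤ 87: φ(1) = 1, φ(2) = 1, φ(3) = 2, φ(4) = 2, φ(5) = 4, φ(6) = 2, φ(7) = 6, φ(8) = 4, φ(9) = 6, φ(10) = 4, φ(11) = 10, φ(12) = 4, φ(13) = 12, φ(14) = 6, φ(15) = 8, φ(16) = 8, φ(17) = 16, φ(18) = 6, φ(19) = 18, φ(20) = 8, φ(21) = 12, φ(22) = 10, φ(23) = 22, φ(24) = 8, φ(25) = 20, φ(26) = 12, φ(27) = 18, φ(28) = 12, φ(29) = 28, φ(30) = 8, φ(31) = 30, φ(32) = 16, φ(33) = 20, φ(34) = 16, φ(35) = 24, φ(36) = 12, φ(37) = 36, φ(38) = 18, φ(39) = 24, φ(40) = 16, φ(41) = 40, φ(42) = 12, φ(43) = 42, φ(44) = 20, φ(45) = 24, φ(46) = 22, φ(47) = 46, φ(48) = 16, φ(49) = 42, φ(50) = 20, φ(51) = 32, φ(52) = 24, φ(53) = 52, φ(54) = 18, φ(55) = 40, φ(56) = 24, φ(57) = 36, φ(58) = 28, φ(59) = 58, φ(60) = 16, φ(61) = 60, φ(62) = 30, φ(63) = 36, φ(64) = 32, φ(65) = 48, φ(66) = 20, φ(67) = 66, φ(68) = 32, φ(69) = 44, φ(70) = 24, φ(71) = 70, φ(72) = 24, φ(73) = 72, φ(74) = 36, φ(75) = 40, φ(76) = 36, φ(77) = 60, φ(78) = 24, φ(79) = 78, φ(80) = 32, φ(81) = 54, φ(82) = 40, φ(83) = 82, φ(84) = 24, φ(85) = 64, φ(86) = 42, φ(87) = 56. Summing all 87 values: 2328. (Average order: Σ_{n ≤ x} φ(n) ~ (3/π²) x². For x = 87, (3/π²)·87² ≈ 2300.70.)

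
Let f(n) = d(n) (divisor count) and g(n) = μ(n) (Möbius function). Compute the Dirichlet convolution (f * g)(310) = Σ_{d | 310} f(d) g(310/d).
(d * μ)(310) = 1

Divisors of 310: [1, 2, 5, 10, 31, 62, 155, 310]. For each d | 310:
  d = 1: d(1) · μ(310/1) = 1 · -1 = -1
  d = 2: d(2) · μ(310/2) = 2 · 1 = 2
  d = 5: d(5) · μ(310/5) = 2 · 1 = 2
  d = 10: d(10) · μ(310/10) = 4 · -1 = -4
  d = 31: d(31) · μ(310/31) = 2 · 1 = 2
  d = 62: d(62) · μ(310/62) = 4 · -1 = -4
  d = 155: d(155) · μ(310/155) = 4 · -1 = -4
  d = 310: d(310) · μ(310/310) = 8 · 1 = 8
Summing: (d * μ)(310) = -1 + 2 + 2 + -4 + 2 + -4 + -4 + 8 = 1.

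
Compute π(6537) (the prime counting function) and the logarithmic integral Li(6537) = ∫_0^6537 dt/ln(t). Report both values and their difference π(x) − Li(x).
π(6537) = 844;  Li(6537) ≈ 861.84;  π(x) − Li(x) ≈ -17.84.

Direct count of primes ≤ 6537 gives π(6537) = 844. Numerical evaluation of the logarithmic integral gives Li(6537) ≈ 861.84. The difference π(x) − Li(x) ≈ -17.84 is typically negative for small/moderate x (Li(x) overestimates), though Littlewood's theorem shows this sign changes infinitely often.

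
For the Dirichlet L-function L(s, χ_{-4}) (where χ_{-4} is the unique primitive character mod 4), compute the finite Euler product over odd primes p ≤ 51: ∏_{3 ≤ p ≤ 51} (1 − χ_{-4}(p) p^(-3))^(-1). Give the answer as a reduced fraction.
∏ = 5542372783760447569145696690995330585/5720007308274565543266215981884637184

The odd primes p ≤ 51 are [3, 5, 7, 11, 13, 17, 19, 23, 29, 31, 37, 41, 43, 47]. For each, χ(p) = 1 if p ≡ 1 mod 4, χ(p) = −1 if p ≡ 3 mod 4. Taking (1 − χ(p)/p^3)^(-1) = p^3/(p^3 − χ(p)): (1 − (-1)/3^3)^(-1) · (1 − (1)/5^3)^(-1) · (1 − (-1)/7^3)^(-1) · (1 − (-1)/11^3)^(-1) · (1 − (1)/13^3)^(-1) · (1 − (1)/17^3)^(-1) · (1 − (-1)/19^3)^(-1) · (1 − (-1)/23^3)^(-1) · (1 − (1)/29^3)^(-1) · (1 − (-1)/31^3)^(-1) · (1 − (1)/37^3)^(-1) · (1 − (1)/41^3)^(-1) · (1 − (-1)/43^3)^(-1) · (1 − (-1)/47^3)^(-1) = 5542372783760447569145696690995330585/5720007308274565543266215981884637184.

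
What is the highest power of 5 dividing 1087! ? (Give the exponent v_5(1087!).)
v_5(1087!) = 269

Legendre's formula: v_p(n!) = Σ_{k ≥ 1} ⌊n / p^k⌋. For p = 5, n = 1087, the terms are:
  ⌊1087/5^1⌋ = ⌊1087/5⌋ = 217
  ⌊1087/5^2⌋ = ⌊1087/25⌋ = 43
  ⌊1087/5^3⌋ = ⌊1087/125⌋ = 8
  ⌊1087/5^4⌋ = ⌊1087/625⌋ = 1
(the next term ⌊1087/5^5⌋ = 0, terminating the sum). Summing: v_5(1087!) = 217 + 43 + 8 + 1 = 269.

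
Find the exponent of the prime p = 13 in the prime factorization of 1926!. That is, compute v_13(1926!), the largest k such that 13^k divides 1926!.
v_13(1926!) = 159

Legendre's formula: v_p(n!) = Σ_{k ≥ 1} ⌊n / p^k⌋. For p = 13, n = 1926, the terms are:
  ⌊1926/13^1⌋ = ⌊1926/13⌋ = 148
  ⌊1926/13^2⌋ = ⌊1926/169⌋ = 11
(the next term ⌊1926/13^3⌋ = 0, terminating the sum). Summing: v_13(1926!) = 148 + 11 = 159.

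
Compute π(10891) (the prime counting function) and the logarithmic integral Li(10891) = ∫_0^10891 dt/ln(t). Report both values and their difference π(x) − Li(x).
π(10891) = 1325;  Li(10891) ≈ 1342.42;  π(x) − Li(x) ≈ -17.42.

Direct count of primes ≤ 10891 gives π(10891) = 1325. Numerical evaluation of the logarithmic integral gives Li(10891) ≈ 1342.42. The difference π(x) − Li(x) ≈ -17.42 is typically negative for small/moderate x (Li(x) overestimates), though Littlewood's theorem shows this sign changes infinitely often.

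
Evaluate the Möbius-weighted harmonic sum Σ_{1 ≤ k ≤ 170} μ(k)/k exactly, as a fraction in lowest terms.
Σ μ(k)/k = 976794744883260874795165001864511964953389627727401386703595517/962947420735983927056946215901134429196419130606213075415963491270

Values of μ(k) for 1 ≤ k ≤ 170: μ(1) = 1, μ(2) = -1, μ(3) = -1, μ(5) = -1, μ(6) = 1, μ(7) = -1, μ(10) = 1, μ(11) = -1, μ(13) = -1, μ(14) = 1, μ(15) = 1, μ(17) = -1, μ(19) = -1, μ(21) = 1, μ(22) = 1, μ(23) = -1, μ(26) = 1, μ(29) = -1, μ(30) = -1, μ(31) = -1, μ(33) = 1, μ(34) = 1, μ(35) = 1, μ(37) = -1, μ(38) = 1, μ(39) = 1, μ(41) = -1, μ(42) = -1, μ(43) = -1, μ(46) = 1, μ(47) = -1, μ(51) = 1, μ(53) = -1, μ(55) = 1, μ(57) = 1, μ(58) = 1, μ(59) = -1, μ(61) = -1, μ(62) = 1, μ(65) = 1, μ(66) = -1, μ(67) = -1, μ(69) = 1, μ(70) = -1, μ(71) = -1, μ(73) = -1, μ(74) = 1, μ(77) = 1, μ(78) = -1, μ(79) = -1, μ(82) = 1, μ(83) = -1, μ(85) = 1, μ(86) = 1, μ(87) = 1, μ(89) = -1, μ(91) = 1, μ(93) = 1, μ(94) = 1, μ(95) = 1, μ(97) = -1, μ(101) = -1, μ(102) = -1, μ(103) = -1, μ(105) = -1, μ(106) = 1, μ(107) = -1, μ(109) = -1, μ(110) = -1, μ(111) = 1, μ(113) = -1, μ(114) = -1, μ(115) = 1, μ(118) = 1, μ(119) = 1, μ(122) = 1, μ(123) = 1, μ(127) = -1, μ(129) = 1, μ(130) = -1, μ(131) = -1, μ(133) = 1, μ(134) = 1, μ(137) = -1, μ(138) = -1, μ(139) = -1, μ(141) = 1, μ(142) = 1, μ(143) = 1, μ(145) = 1, μ(146) = 1, μ(149) = -1, μ(151) = -1, μ(154) = -1, μ(155) = 1, μ(157) = -1, μ(158) = 1, μ(159) = 1, μ(161) = 1, μ(163) = -1, μ(165) = -1, μ(166) = 1, μ(167) = -1, μ(170) = -1, with μ = 0 on non-squarefree integers. Summing μ(k)/k for k where μ(k) ≠ 0 gives 976794744883260874795165001864511964953389627727401386703595517/962947420735983927056946215901134429196419130606213075415963491270 ≈ 0.0010. (PNT ⟺ this sum → 0 as n → ∞.)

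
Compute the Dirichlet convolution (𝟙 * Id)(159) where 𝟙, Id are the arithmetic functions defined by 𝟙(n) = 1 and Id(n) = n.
(𝟙 * Id)(159) = 216

Divisors of 159: [1, 3, 53, 159]. For each d | 159:
  d = 1: 𝟙(1) · Id(159/1) = 1 · 159 = 159
  d = 3: 𝟙(3) · Id(159/3) = 1 · 53 = 53
  d = 53: 𝟙(53) · Id(159/53) = 1 · 3 = 3
  d = 159: 𝟙(159) · Id(159/159) = 1 · 1 = 1
Summing: (𝟙 * Id)(159) = 159 + 53 + 3 + 1 = 216.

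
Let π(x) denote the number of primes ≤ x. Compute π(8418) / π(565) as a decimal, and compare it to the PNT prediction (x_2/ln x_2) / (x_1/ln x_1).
π(8418)/π(565) = 1051/103 ≈ 10.2039;  PNT prediction ≈ 10.4461.

π(565) = 103 and π(8418) = 1051, so π(8418)/π(565) ≈ 10.2039. The PNT-predicted ratio is (8418/ln(8418)) / (565/ln(565)) ≈ 10.4461. The two agree to within a few percent, as expected.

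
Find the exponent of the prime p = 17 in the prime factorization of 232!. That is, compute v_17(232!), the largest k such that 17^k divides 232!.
v_17(232!) = 13

Legendre's formula: v_p(n!) = Σ_{k ≥ 1} ⌊n / p^k⌋. For p = 17, n = 232, the terms are:
  ⌊232/17^1⌋ = ⌊232/17⌋ = 13
(the next term ⌊232/17^2⌋ = 0, terminating the sum). Summing: v_17(232!) = 13 = 13.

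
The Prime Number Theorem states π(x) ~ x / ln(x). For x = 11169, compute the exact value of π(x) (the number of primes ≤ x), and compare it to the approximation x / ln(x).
π(11169) = 1352;  x/ln(x) ≈ 1198.28;  relative error ≈ 11.37%.

Directly count primes up to 11169: π(11169) = 1352. The PNT approximation gives 11169/ln(11169) ≈ 11169/9.32090 ≈ 1198.28. Relative error (π(x) − x/ln(x)) / π(x) ≈ 11.37%; the approximation is known to undercount slightly (Li(x) is a better estimate).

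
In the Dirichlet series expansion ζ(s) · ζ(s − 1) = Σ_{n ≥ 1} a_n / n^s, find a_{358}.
σ(358) = 540

In the product (Σ m^0/m^s)(Σ k / k^s) = Σ (Σ_{d | n} d) / n^s, the coefficient of 1/n^s is σ(n) = Σ_{d | n} d. For n = 358, divisors are [1, 2, 179, 358]; summing: σ(358) = 540.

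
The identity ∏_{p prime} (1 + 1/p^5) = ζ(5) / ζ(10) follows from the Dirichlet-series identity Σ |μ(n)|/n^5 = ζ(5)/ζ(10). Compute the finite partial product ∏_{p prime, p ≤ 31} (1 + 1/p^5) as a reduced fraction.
∏ = 63844361159480726970812326794206836752384/61631932954678205462623400894081119262815

The primes p ≤ 31 are [2, 3, 5, 7, 11, 13, 17, 19, 23, 29, 31]. For each, (1 + 1/p^5) = (p^5 + 1)/p^5. Multiplying these fractions over p ∈ [2, 3, 5, 7, 11, 13, 17, 19, 23, 29, 31] gives 63844361159480726970812326794206836752384/61631932954678205462623400894081119262815. (In the limit P → ∞ this tends to ζ(5)/ζ(10).)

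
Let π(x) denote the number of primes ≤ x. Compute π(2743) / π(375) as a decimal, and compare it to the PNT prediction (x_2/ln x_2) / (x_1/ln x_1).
π(2743)/π(375) = 400/74 ≈ 5.4054;  PNT prediction ≈ 5.4761.

π(375) = 74 and π(2743) = 400, so π(2743)/π(375) ≈ 5.4054. The PNT-predicted ratio is (2743/ln(2743)) / (375/ln(375)) ≈ 5.4761. The two agree to within a few percent, as expected.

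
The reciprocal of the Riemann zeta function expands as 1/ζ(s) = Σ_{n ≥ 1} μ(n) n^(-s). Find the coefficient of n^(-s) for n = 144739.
μ(144739) = 1

Factor n = 144739 = 7 · 23 · 29 · 31. μ(n) = 0 if any exponent ≥ 2 (not squarefree); otherwise μ(n) = (−1)^{ω(n)} where ω(n) is the number of distinct prime factors. Applying: μ(144739) = 1.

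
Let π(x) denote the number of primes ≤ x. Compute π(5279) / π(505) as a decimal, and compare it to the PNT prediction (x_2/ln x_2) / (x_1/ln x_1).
π(5279)/π(505) = 700/96 ≈ 7.2917;  PNT prediction ≈ 7.5912.

π(505) = 96 and π(5279) = 700, so π(5279)/π(505) ≈ 7.2917. The PNT-predicted ratio is (5279/ln(5279)) / (505/ln(505)) ≈ 7.5912. The two agree to within a few percent, as expected.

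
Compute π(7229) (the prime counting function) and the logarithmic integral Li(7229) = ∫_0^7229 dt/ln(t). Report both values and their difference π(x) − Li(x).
π(7229) = 924;  Li(7229) ≈ 940.15;  π(x) − Li(x) ≈ -16.15.

Direct count of primes ≤ 7229 gives π(7229) = 924. Numerical evaluation of the logarithmic integral gives Li(7229) ≈ 940.15. The difference π(x) − Li(x) ≈ -16.15 is typically negative for small/moderate x (Li(x) overestimates), though Littlewood's theorem shows this sign changes infinitely often.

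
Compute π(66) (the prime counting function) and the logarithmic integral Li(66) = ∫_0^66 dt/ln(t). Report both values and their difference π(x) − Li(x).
π(66) = 18;  Li(66) ≈ 22.41;  π(x) − Li(x) ≈ -4.41.

Direct count of primes ≤ 66 gives π(66) = 18. Numerical evaluation of the logarithmic integral gives Li(66) ≈ 22.41. The difference π(x) − Li(x) ≈ -4.41 is typically negative for small/moderate x (Li(x) overestimates), though Littlewood's theorem shows this sign changes infinitely often.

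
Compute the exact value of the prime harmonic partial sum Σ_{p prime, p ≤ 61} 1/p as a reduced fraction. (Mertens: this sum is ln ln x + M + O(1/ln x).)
Σ 1/p = 201015517717077830328949/117288381359406970983270

π(61) = 18, so the primes ≤ 61 are [2, 3, 5, 7, 11, 13, 17, 19, 23, 29, 31, 37, 41, 43, 47, 53, 59, 61]. Summing 1/p over these primes: 201015517717077830328949/117288381359406970983270 ≈ 1.7139. Mertens estimate ln ln(61) + 0.2615 ≈ 1.6751.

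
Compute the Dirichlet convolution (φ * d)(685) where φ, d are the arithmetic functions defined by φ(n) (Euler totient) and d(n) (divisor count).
(φ * d)(685) = 828

Divisors of 685: [1, 5, 137, 685]. For each d | 685:
  d = 1: φ(1) · d(685/1) = 1 · 4 = 4
  d = 5: φ(5) · d(685/5) = 4 · 2 = 8
  d = 137: φ(137) · d(685/137) = 136 · 2 = 272
  d = 685: φ(685) · d(685/685) = 544 · 1 = 544
Summing: (φ * d)(685) = 4 + 8 + 272 + 544 = 828.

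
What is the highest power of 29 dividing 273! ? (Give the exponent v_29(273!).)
v_29(273!) = 9

Legendre's formula: v_p(n!) = Σ_{k ≥ 1} ⌊n / p^k⌋. For p = 29, n = 273, the terms are:
  ⌊273/29^1⌋ = ⌊273/29⌋ = 9
(the next term ⌊273/29^2⌋ = 0, terminating the sum). Summing: v_29(273!) = 9 = 9.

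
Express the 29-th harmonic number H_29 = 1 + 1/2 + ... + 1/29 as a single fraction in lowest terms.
H_29 = 9227046511387/2329089562800

Direct summation: H_29 = 1 + 1/2 + ... + 1/29. The least common denominator is lcm(1, ..., 29) = 2329089562800; over this denominator the numerator is 2329089562800 + 1164544781400 + 776363187600 + 582272390700 + 465817912560 + 388181593800 + 332727080400 + 291136195350 + 258787729200 + 232908956280 + 211735414800 + 194090796900 + 179160735600 + 166363540200 + 155272637520 + 145568097675 + 137005268400 + 129393864600 + 122583661200 + 116454478140 + 110909026800 + 105867707400 + 101264763600 + 97045398450 + 93163582512 + 89580367800 + 86262576400 + 83181770100 + 80313433200 = 9227046511387, so H_29 = 9227046511387/2329089562800 (already in lowest terms) ≈ 3.96165. (The PNT-adjacent estimate ln(29) + γ ≈ 3.94451 matches within O(1/n).)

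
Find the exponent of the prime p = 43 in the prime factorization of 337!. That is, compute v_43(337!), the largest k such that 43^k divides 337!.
v_43(337!) = 7

Legendre's formula: v_p(n!) = Σ_{k ≥ 1} ⌊n / p^k⌋. For p = 43, n = 337, the terms are:
  ⌊337/43^1⌋ = ⌊337/43⌋ = 7
(the next term ⌊337/43^2⌋ = 0, terminating the sum). Summing: v_43(337!) = 7 = 7.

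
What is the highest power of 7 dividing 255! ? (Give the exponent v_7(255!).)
v_7(255!) = 41

Legendre's formula: v_p(n!) = Σ_{k ≥ 1} ⌊n / p^k⌋. For p = 7, n = 255, the terms are:
  ⌊255/7^1⌋ = ⌊255/7⌋ = 36
  ⌊255/7^2⌋ = ⌊255/49⌋ = 5
(the next term ⌊255/7^3⌋ = 0, terminating the sum). Summing: v_7(255!) = 36 + 5 = 41.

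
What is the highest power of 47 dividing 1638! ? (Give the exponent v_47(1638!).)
v_47(1638!) = 34

Legendre's formula: v_p(n!) = Σ_{k ≥ 1} ⌊n / p^k⌋. For p = 47, n = 1638, the terms are:
  ⌊1638/47^1⌋ = ⌊1638/47⌋ = 34
(the next term ⌊1638/47^2⌋ = 0, terminating the sum). Summing: v_47(1638!) = 34 = 34.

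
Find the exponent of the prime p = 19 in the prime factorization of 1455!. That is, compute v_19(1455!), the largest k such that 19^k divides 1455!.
v_19(1455!) = 80

Legendre's formula: v_p(n!) = Σ_{k ≥ 1} ⌊n / p^k⌋. For p = 19, n = 1455, the terms are:
  ⌊1455/19^1⌋ = ⌊1455/19⌋ = 76
  ⌊1455/19^2⌋ = ⌊1455/361⌋ = 4
(the next term ⌊1455/19^3⌋ = 0, terminating the sum). Summing: v_19(1455!) = 76 + 4 = 80.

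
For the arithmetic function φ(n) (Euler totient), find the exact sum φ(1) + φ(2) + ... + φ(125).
Σ_{n ≤ 125} φ(n) = 4796

Compute φ(n) for each 1 ≤ n ≤ 125: φ(1) = 1, φ(2) = 1, φ(3) = 2, φ(4) = 2, φ(5) = 4, φ(6) = 2, φ(7) = 6, φ(8) = 4, φ(9) = 6, φ(10) = 4, φ(11) = 10, φ(12) = 4, φ(13) = 12, φ(14) = 6, φ(15) = 8, φ(16) = 8, φ(17) = 16, φ(18) = 6, φ(19) = 18, φ(20) = 8, φ(21) = 12, φ(22) = 10, φ(23) = 22, φ(24) = 8, φ(25) = 20, φ(26) = 12, φ(27) = 18, φ(28) = 12, φ(29) = 28, φ(30) = 8, φ(31) = 30, φ(32) = 16, φ(33) = 20, φ(34) = 16, φ(35) = 24, φ(36) = 12, φ(37) = 36, φ(38) = 18, φ(39) = 24, φ(40) = 16, φ(41) = 40, φ(42) = 12, φ(43) = 42, φ(44) = 20, φ(45) = 24, φ(46) = 22, φ(47) = 46, φ(48) = 16, φ(49) = 42, φ(50) = 20, φ(51) = 32, φ(52) = 24, φ(53) = 52, φ(54) = 18, φ(55) = 40, φ(56) = 24, φ(57) = 36, φ(58) = 28, φ(59) = 58, φ(60) = 16, φ(61) = 60, φ(62) = 30, φ(63) = 36, φ(64) = 32, φ(65) = 48, φ(66) = 20, φ(67) = 66, φ(68) = 32, φ(69) = 44, φ(70) = 24, φ(71) = 70, φ(72) = 24, φ(73) = 72, φ(74) = 36, φ(75) = 40, φ(76) = 36, φ(77) = 60, φ(78) = 24, φ(79) = 78, φ(80) = 32, φ(81) = 54, φ(82) = 40, φ(83) = 82, φ(84) = 24, φ(85) = 64, φ(86) = 42, φ(87) = 56, φ(88) = 40, φ(89) = 88, φ(90) = 24, φ(91) = 72, φ(92) = 44, φ(93) = 60, φ(94) = 46, φ(95) = 72, φ(96) = 32, φ(97) = 96, φ(98) = 42, φ(99) = 60, φ(100) = 40, φ(101) = 100, φ(102) = 32, φ(103) = 102, φ(104) = 48, φ(105) = 48, φ(106) = 52, φ(107) = 106, φ(108) = 36, φ(109) = 108, φ(110) = 40, φ(111) = 72, φ(112) = 48, φ(113) = 112, φ(114) = 36, φ(115) = 88, φ(116) = 56, φ(117) = 72, φ(118) = 58, φ(119) = 96, φ(120) = 32, φ(121) = 110, φ(122) = 60, φ(123) = 80, φ(124) = 60, φ(125) = 100. Summing all 125 values: 4796. (Average order: Σ_{n ≤ x} φ(n) ~ (3/π²) x². For x = 125, (3/π²)·125² ≈ 4749.43.)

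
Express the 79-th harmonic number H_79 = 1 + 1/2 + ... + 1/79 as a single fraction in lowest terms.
H_79 = 4868007055309996043055960217131137/982844219842241906412811281988800

Direct summation: H_79 = 1 + 1/2 + ... + 1/79. The least common denominator is lcm(1, ..., 79) = 32433859254793982911622772305630400; over this denominator the numerator is 32433859254793982911622772305630400 + 16216929627396991455811386152815200 + 10811286418264660970540924101876800 + 8108464813698495727905693076407600 + 6486771850958796582324554461126080 + 5405643209132330485270462050938400 + 4633408464970568987374681757947200 + 4054232406849247863952846538203800 + 3603762139421553656846974700625600 + 3243385925479398291162277230563040 + 2948532659526725719238433845966400 + 2702821604566165242635231025469200 + 2494912250368767916278674792740800 + 2316704232485284493687340878973600 + 2162257283652932194108184820375360 + 2027116203424623931976423269101900 + 1907874073811410759507221900331200 + 1801881069710776828423487350312800 + 1707045223936525416401198542401600 + 1621692962739699145581138615281520 + 1544469488323522995791560585982400 + 1474266329763362859619216922983200 + 1410167793686694909200990100244800 + 1351410802283082621317615512734600 + 1297354370191759316464910892225216 + 1247456125184383958139337396370400 + 1201254046473851218948991566875200 + 1158352116242642246843670439486800 + 1118408939820482169366302493297600 + 1081128641826466097054092410187680 + 1046253524348192997149121687278400 + 1013558101712311965988211634550950 + 982844219842241906412811281988800 + 953937036905705379753610950165600 + 926681692994113797474936351589440 + 900940534855388414211743675156400 + 876590790670107646260074927179200 + 853522611968262708200599271200800 + 831637416789589305426224930913600 + 810846481369849572790569307640760 + 791069737921804461259092007454400 + 772234744161761497895780292991200 + 754275796623115881665645867572800 + 737133164881681429809608461491600 + 720752427884310731369394940125120 + 705083896843347454600495050122400 + 690082111804127295991973878843200 + 675705401141541310658807756367300 + 661915494995795569624954536849600 + 648677185095879658232455446112608 + 635958024603803586502407300110400 + 623728062592191979069668698185200 + 611959608581018545502316458596800 + 600627023236925609474495783437600 + 589706531905345143847686769193280 + 579176058121321123421835219743400 + 569015074645508472133732847467200 + 559204469910241084683151246648800 + 549726428047355642569877496705600 + 540564320913233048527046205093840 + 531702610734327588715127414846400 + 523126762174096498574560843639200 + 514823162774507665263853528660800 + 506779050856155982994105817275475 + 498982450073753583255734958548160 + 491422109921120953206405640994400 + 484087451564089297188399586651200 + 476968518452852689876805475082800 + 470055931228898303066996700081600 + 463340846497056898737468175794720 + 456814919081605393121447497262400 + 450470267427694207105871837578200 + 444299441846492916597572223364800 + 438295395335053823130037463589600 + 432451456730586438821636964075072 + 426761305984131354100299635600400 + 421218951360960817034061977995200 + 415818708394794652713112465456800 + 410555180440430163438262940577600 = 160644232825229869420846687165327521, so H_79 = 160644232825229869420846687165327521/32433859254793982911622772305630400; reducing by gcd(160644232825229869420846687165327521, 32433859254793982911622772305630400) = 33 gives 4868007055309996043055960217131137/982844219842241906412811281988800 ≈ 4.95298. (The PNT-adjacent estimate ln(79) + γ ≈ 4.94666 matches within O(1/n).)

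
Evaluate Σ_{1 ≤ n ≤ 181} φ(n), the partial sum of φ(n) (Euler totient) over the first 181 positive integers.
Σ_{n ≤ 181} φ(n) = 10060

Compute φ(n) for each 1 ≤ n ≤ 181: φ(1) = 1, φ(2) = 1, φ(3) = 2, φ(4) = 2, φ(5) = 4, φ(6) = 2, φ(7) = 6, φ(8) = 4, φ(9) = 6, φ(10) = 4, φ(11) = 10, φ(12) = 4, φ(13) = 12, φ(14) = 6, φ(15) = 8, φ(16) = 8, φ(17) = 16, φ(18) = 6, φ(19) = 18, φ(20) = 8, φ(21) = 12, φ(22) = 10, φ(23) = 22, φ(24) = 8, φ(25) = 20, φ(26) = 12, φ(27) = 18, φ(28) = 12, φ(29) = 28, φ(30) = 8, φ(31) = 30, φ(32) = 16, φ(33) = 20, φ(34) = 16, φ(35) = 24, φ(36) = 12, φ(37) = 36, φ(38) = 18, φ(39) = 24, φ(40) = 16, φ(41) = 40, φ(42) = 12, φ(43) = 42, φ(44) = 20, φ(45) = 24, φ(46) = 22, φ(47) = 46, φ(48) = 16, φ(49) = 42, φ(50) = 20, φ(51) = 32, φ(52) = 24, φ(53) = 52, φ(54) = 18, φ(55) = 40, φ(56) = 24, φ(57) = 36, φ(58) = 28, φ(59) = 58, φ(60) = 16, φ(61) = 60, φ(62) = 30, φ(63) = 36, φ(64) = 32, φ(65) = 48, φ(66) = 20, φ(67) = 66, φ(68) = 32, φ(69) = 44, φ(70) = 24, φ(71) = 70, φ(72) = 24, φ(73) = 72, φ(74) = 36, φ(75) = 40, φ(76) = 36, φ(77) = 60, φ(78) = 24, φ(79) = 78, φ(80) = 32, φ(81) = 54, φ(82) = 40, φ(83) = 82, φ(84) = 24, φ(85) = 64, φ(86) = 42, φ(87) = 56, φ(88) = 40, φ(89) = 88, φ(90) = 24, φ(91) = 72, φ(92) = 44, φ(93) = 60, φ(94) = 46, φ(95) = 72, φ(96) = 32, φ(97) = 96, φ(98) = 42, φ(99) = 60, φ(100) = 40, φ(101) = 100, φ(102) = 32, φ(103) = 102, φ(104) = 48, φ(105) = 48, φ(106) = 52, φ(107) = 106, φ(108) = 36, φ(109) = 108, φ(110) = 40, φ(111) = 72, φ(112) = 48, φ(113) = 112, φ(114) = 36, φ(115) = 88, φ(116) = 56, φ(117) = 72, φ(118) = 58, φ(119) = 96, φ(120) = 32, φ(121) = 110, φ(122) = 60, φ(123) = 80, φ(124) = 60, φ(125) = 100, φ(126) = 36, φ(127) = 126, φ(128) = 64, φ(129) = 84, φ(130) = 48, φ(131) = 130, φ(132) = 40, φ(133) = 108, φ(134) = 66, φ(135) = 72, φ(136) = 64, φ(137) = 136, φ(138) = 44, φ(139) = 138, φ(140) = 48, φ(141) = 92, φ(142) = 70, φ(143) = 120, φ(144) = 48, φ(145) = 112, φ(146) = 72, φ(147) = 84, φ(148) = 72, φ(149) = 148, φ(150) = 40, φ(151) = 150, φ(152) = 72, φ(153) = 96, φ(154) = 60, φ(155) = 120, φ(156) = 48, φ(157) = 156, φ(158) = 78, φ(159) = 104, φ(160) = 64, φ(161) = 132, φ(162) = 54, φ(163) = 162, φ(164) = 80, φ(165) = 80, φ(166) = 82, φ(167) = 166, φ(168) = 48, φ(169) = 156, φ(170) = 64, φ(171) = 108, φ(172) = 84, φ(173) = 172, φ(174) = 56, φ(175) = 120, φ(176) = 80, φ(177) = 116, φ(178) = 88, φ(179) = 178, φ(180) = 48, φ(181) = 180. Summing all 181 values: 10060. (Average order: Σ_{n ≤ x} φ(n) ~ (3/π²) x². For x = 181, (3/π²)·181² ≈ 9958.15.)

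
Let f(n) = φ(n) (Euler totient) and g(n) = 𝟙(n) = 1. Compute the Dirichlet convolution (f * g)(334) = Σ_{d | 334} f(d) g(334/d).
(φ * 𝟙)(334) = 334

Divisors of 334: [1, 2, 167, 334]. For each d | 334:
  d = 1: φ(1) · 𝟙(334/1) = 1 · 1 = 1
  d = 2: φ(2) · 𝟙(334/2) = 1 · 1 = 1
  d = 167: φ(167) · 𝟙(334/167) = 166 · 1 = 166
  d = 334: φ(334) · 𝟙(334/334) = 166 · 1 = 166
Summing: (φ * 𝟙)(334) = 1 + 1 + 166 + 166 = 334.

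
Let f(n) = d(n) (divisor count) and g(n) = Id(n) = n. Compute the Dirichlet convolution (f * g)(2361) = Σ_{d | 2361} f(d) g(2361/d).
(d * Id)(2361) = 3945

Divisors of 2361: [1, 3, 787, 2361]. For each d | 2361:
  d = 1: d(1) · Id(2361/1) = 1 · 2361 = 2361
  d = 3: d(3) · Id(2361/3) = 2 · 787 = 1574
  d = 787: d(787) · Id(2361/787) = 2 · 3 = 6
  d = 2361: d(2361) · Id(2361/2361) = 4 · 1 = 4
Summing: (d * Id)(2361) = 2361 + 1574 + 6 + 4 = 3945.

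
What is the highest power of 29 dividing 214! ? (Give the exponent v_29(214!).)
v_29(214!) = 7

Legendre's formula: v_p(n!) = Σ_{k ≥ 1} ⌊n / p^k⌋. For p = 29, n = 214, the terms are:
  ⌊214/29^1⌋ = ⌊214/29⌋ = 7
(the next term ⌊214/29^2⌋ = 0, terminating the sum). Summing: v_29(214!) = 7 = 7.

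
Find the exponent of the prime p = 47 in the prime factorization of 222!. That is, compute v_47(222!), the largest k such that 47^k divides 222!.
v_47(222!) = 4

Legendre's formula: v_p(n!) = Σ_{k ≥ 1} ⌊n / p^k⌋. For p = 47, n = 222, the terms are:
  ⌊222/47^1⌋ = ⌊222/47⌋ = 4
(the next term ⌊222/47^2⌋ = 0, terminating the sum). Summing: v_47(222!) = 4 = 4.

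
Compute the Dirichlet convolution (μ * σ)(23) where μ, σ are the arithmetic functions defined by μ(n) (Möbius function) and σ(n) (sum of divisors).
(μ * σ)(23) = 23

Divisors of 23: [1, 23]. For each d | 23:
  d = 1: μ(1) · σ(23/1) = 1 · 24 = 24
  d = 23: μ(23) · σ(23/23) = -1 · 1 = -1
Summing: (μ * σ)(23) = 24 + -1 = 23.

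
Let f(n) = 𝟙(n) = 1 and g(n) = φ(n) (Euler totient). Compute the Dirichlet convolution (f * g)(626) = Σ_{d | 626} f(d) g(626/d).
(𝟙 * φ)(626) = 626

Divisors of 626: [1, 2, 313, 626]. For each d | 626:
  d = 1: 𝟙(1) · φ(626/1) = 1 · 312 = 312
  d = 2: 𝟙(2) · φ(626/2) = 1 · 312 = 312
  d = 313: 𝟙(313) · φ(626/313) = 1 · 1 = 1
  d = 626: 𝟙(626) · φ(626/626) = 1 · 1 = 1
Summing: (𝟙 * φ)(626) = 312 + 312 + 1 + 1 = 626.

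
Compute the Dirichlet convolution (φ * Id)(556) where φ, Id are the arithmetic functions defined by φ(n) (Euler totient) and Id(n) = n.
(φ * Id)(556) = 2216

Divisors of 556: [1, 2, 4, 139, 278, 556]. For each d | 556:
  d = 1: φ(1) · Id(556/1) = 1 · 556 = 556
  d = 2: φ(2) · Id(556/2) = 1 · 278 = 278
  d = 4: φ(4) · Id(556/4) = 2 · 139 = 278
  d = 139: φ(139) · Id(556/139) = 138 · 4 = 552
  d = 278: φ(278) · Id(556/278) = 138 · 2 = 276
  d = 556: φ(556) · Id(556/556) = 276 · 1 = 276
Summing: (φ * Id)(556) = 556 + 278 + 278 + 552 + 276 + 276 = 2216.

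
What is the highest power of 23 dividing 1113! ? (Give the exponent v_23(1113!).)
v_23(1113!) = 50

Legendre's formula: v_p(n!) = Σ_{k ≥ 1} ⌊n / p^k⌋. For p = 23, n = 1113, the terms are:
  ⌊1113/23^1⌋ = ⌊1113/23⌋ = 48
  ⌊1113/23^2⌋ = ⌊1113/529⌋ = 2
(the next term ⌊1113/23^3⌋ = 0, terminating the sum). Summing: v_23(1113!) = 48 + 2 = 50.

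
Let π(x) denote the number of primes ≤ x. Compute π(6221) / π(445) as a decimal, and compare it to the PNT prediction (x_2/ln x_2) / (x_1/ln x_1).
π(6221)/π(445) = 810/86 ≈ 9.4186;  PNT prediction ≈ 9.7588.

π(445) = 86 and π(6221) = 810, so π(6221)/π(445) ≈ 9.4186. The PNT-predicted ratio is (6221/ln(6221)) / (445/ln(445)) ≈ 9.7588. The two agree to within a few percent, as expected.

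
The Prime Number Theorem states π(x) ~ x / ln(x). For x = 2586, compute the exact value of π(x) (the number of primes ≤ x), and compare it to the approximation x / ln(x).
π(2586) = 376;  x/ln(x) ≈ 329.10;  relative error ≈ 12.47%.

Directly count primes up to 2586: π(2586) = 376. The PNT approximation gives 2586/ln(2586) ≈ 2586/7.85787 ≈ 329.10. Relative error (π(x) − x/ln(x)) / π(x) ≈ 12.47%; the approximation is known to undercount slightly (Li(x) is a better estimate).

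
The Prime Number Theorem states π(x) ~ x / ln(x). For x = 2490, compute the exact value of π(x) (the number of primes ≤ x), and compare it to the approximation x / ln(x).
π(2490) = 367;  x/ln(x) ≈ 318.41;  relative error ≈ 13.24%.

Directly count primes up to 2490: π(2490) = 367. The PNT approximation gives 2490/ln(2490) ≈ 2490/7.82004 ≈ 318.41. Relative error (π(x) − x/ln(x)) / π(x) ≈ 13.24%; the approximation is known to undercount slightly (Li(x) is a better estimate).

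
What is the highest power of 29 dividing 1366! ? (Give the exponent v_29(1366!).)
v_29(1366!) = 48

Legendre's formula: v_p(n!) = Σ_{k ≥ 1} ⌊n / p^k⌋. For p = 29, n = 1366, the terms are:
  ⌊1366/29^1⌋ = ⌊1366/29⌋ = 47
  ⌊1366/29^2⌋ = ⌊1366/841⌋ = 1
(the next term ⌊1366/29^3⌋ = 0, terminating the sum). Summing: v_29(1366!) = 47 + 1 = 48.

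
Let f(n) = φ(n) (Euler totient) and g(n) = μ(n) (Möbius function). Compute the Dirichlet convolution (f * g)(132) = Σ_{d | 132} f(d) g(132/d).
(φ * μ)(132) = 9

Divisors of 132: [1, 2, 3, 4, 6, 11, 12, 22, 33, 44, 66, 132]. For each d | 132:
  d = 1: φ(1) · μ(132/1) = 1 · 0 = 0
  d = 2: φ(2) · μ(132/2) = 1 · -1 = -1
  d = 3: φ(3) · μ(132/3) = 2 · 0 = 0
  d = 4: φ(4) · μ(132/4) = 2 · 1 = 2
  d = 6: φ(6) · μ(132/6) = 2 · 1 = 2
  d = 11: φ(11) · μ(132/11) = 10 · 0 = 0
  d = 12: φ(12) · μ(132/12) = 4 · -1 = -4
  d = 22: φ(22) · μ(132/22) = 10 · 1 = 10
  d = 33: φ(33) · μ(132/33) = 20 · 0 = 0
  d = 44: φ(44) · μ(132/44) = 20 · -1 = -20
  d = 66: φ(66) · μ(132/66) = 20 · -1 = -20
  d = 132: φ(132) · μ(132/132) = 40 · 1 = 40
Summing: (φ * μ)(132) = 0 + -1 + 0 + 2 + 2 + 0 + -4 + 10 + 0 + -20 + -20 + 40 = 9.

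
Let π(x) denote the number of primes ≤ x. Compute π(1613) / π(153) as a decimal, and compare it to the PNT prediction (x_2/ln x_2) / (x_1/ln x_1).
π(1613)/π(153) = 255/36 ≈ 7.0833;  PNT prediction ≈ 7.1804.

π(153) = 36 and π(1613) = 255, so π(1613)/π(153) ≈ 7.0833. The PNT-predicted ratio is (1613/ln(1613)) / (153/ln(153)) ≈ 7.1804. The two agree to within a few percent, as expected.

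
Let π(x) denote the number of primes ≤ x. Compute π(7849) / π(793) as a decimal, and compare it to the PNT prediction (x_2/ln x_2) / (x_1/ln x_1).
π(7849)/π(793) = 991/138 ≈ 7.1812;  PNT prediction ≈ 7.3679.

π(793) = 138 and π(7849) = 991, so π(7849)/π(793) ≈ 7.1812. The PNT-predicted ratio is (7849/ln(7849)) / (793/ln(793)) ≈ 7.3679. The two agree to within a few percent, as expected.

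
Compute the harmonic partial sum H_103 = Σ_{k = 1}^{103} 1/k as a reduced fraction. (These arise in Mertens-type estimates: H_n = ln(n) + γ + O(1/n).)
H_103 = 151349767267338274345189261892875037217718429/29012042540587955997705808574162155756055616

Direct summation: H_103 = 1 + 1/2 + ... + 1/103. The least common denominator is lcm(1, ..., 103) = 725301063514698899942645214354053893901390400; over this denominator the numerator is 725301063514698899942645214354053893901390400 + 362650531757349449971322607177026946950695200 + 241767021171566299980881738118017964633796800 + 181325265878674724985661303588513473475347600 + 145060212702939779988529042870810778780278080 + 120883510585783149990440869059008982316898400 + 103614437644956985706092173479150556271627200 + 90662632939337362492830651794256736737673800 + 80589007057188766660293912706005988211265600 + 72530106351469889994264521435405389390139040 + 65936460319518081812967746759459444900126400 + 60441755292891574995220434529504491158449200 + 55792389501130684610972708796465684146260800 + 51807218822478492853046086739575278135813600 + 48353404234313259996176347623603592926759360 + 45331316469668681246415325897128368368836900 + 42664768442041111761332071432591405523611200 + 40294503528594383330146956353002994105632800 + 38173740184984152628560274439687047047441600 + 36265053175734944997132260717702694695069520 + 34538145881652328568697391159716852090542400 + 32968230159759040906483873379729722450063200 + 31534828848465169562723704971915386691364800 + 30220877646445787497610217264752245579224600 + 29012042540587955997705808574162155756055616 + 27896194750565342305486354398232842073130400 + 26863002352396255553431304235335329403755200 + 25903609411239246426523043369787639067906800 + 25010381500506858618711903943243237720737600 + 24176702117156629998088173811801796463379680 + 23396808500474158062665974656582383674238400 + 22665658234834340623207662948564184184418450 + 21978820106506027270989248919819814966708800 + 21332384221020555880666035716295702761805600 + 20722887528991397141218434695830111254325440 + 20147251764297191665073478176501497052816400 + 19602731446343213511963384171731186321659200 + 19086870092492076314280137219843523523720800 + 18597463167043561536990902932155228048753600 + 18132526587867472498566130358851347347534760 + 17690269841821924388845005228147655948814400 + 17269072940826164284348695579858426045271200 + 16867466593365090696340586380326834741892800 + 16484115079879520453241936689864861225031600 + 16117801411437753332058782541201197642253120 + 15767414424232584781361852485957693345682400 + 15431937521589338296652025837320295614923200 + 15110438823222893748805108632376122789612300 + 14802062520708140815156024782735793753089600 + 14506021270293977998852904287081077878027808 + 14221589480680370587110690477530468507870400 + 13948097375282671152743177199116421036565200 + 13684925726692432074389532346302903658516800 + 13431501176198127776715652117667664701877600 + 13187292063903616362593549351891888980025280 + 12951804705619623213261521684893819533953400 + 12724580061661384209520091479895682349147200 + 12505190750253429309355951971621618860368800 + 12293238364655913558349918887356845659345600 + 12088351058578314999044086905900898231689840 + 11890181369093424589223692038591047441006400 + 11698404250237079031332987328291191837119200 + 11512715293884109522899130386572284030180800 + 11332829117417170311603831474282092092209225 + 11158477900226136922194541759293136829252160 + 10989410053253013635494624459909907483354400 + 10825389007682073133472316632150058117931200 + 10666192110510277940333017858147851380902800 + 10511609616155056520907901657305128897121600 + 10361443764495698570609217347915055627162720 + 10215507936826745069614721328930336533822400 + 10073625882148595832536739088250748526408200 + 9935631007050669862228016634987039642484800 + 9801365723171606755981692085865593160829600 + 9670680846862651999235269524720718585351872 + 9543435046246038157140068609921761761860400 + 9419494331359725973281106679922777842875200 + 9298731583521780768495451466077614024376800 + 9181026120439226581552471067772834100017600 + 9066263293933736249283065179425673673767380 + 8954334117465418517810434745111776467918400 + 8845134920910962194422502614073827974407200 + 8738567030297577107742713425952456553028800 + 8634536470413082142174347789929213022635600 + 8532953688408222352266414286518281104722240 + 8433733296682545348170293190163417370946400 + 8336793833502286206237301314414412573579200 + 8242057539939760226620968344932430612515800 + 8149450151850549437557811397236560605633600 + 8058900705718876666029391270600598821126560 + 7970341357304383515853244113780812020894400 + 7883707212116292390680926242978846672841200 + 7798936166824719354221991552194127891412800 + 7715968760794669148326012918660147807461600 + 7634748036996830525712054887937409409488320 + 7555219411611446874402554316188061394806150 + 7477330551697926803532424890247978287643200 + 7401031260354070407578012391367896876544800 + 7326273368835342423663082973273271655569600 + 7253010635146988999426452143540538939013904 + 7181198648660385147946982320337167266350400 + 7110794740340185293555345238765234253935200 + 7041757898200960193617914702466542659236800 = 3783744181683456858629731547321875930442960725, so H_103 = 3783744181683456858629731547321875930442960725/725301063514698899942645214354053893901390400; reducing by gcd(3783744181683456858629731547321875930442960725, 725301063514698899942645214354053893901390400) = 25 gives 151349767267338274345189261892875037217718429/29012042540587955997705808574162155756055616 ≈ 5.21679. (The PNT-adjacent estimate ln(103) + γ ≈ 5.21194 matches within O(1/n).)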